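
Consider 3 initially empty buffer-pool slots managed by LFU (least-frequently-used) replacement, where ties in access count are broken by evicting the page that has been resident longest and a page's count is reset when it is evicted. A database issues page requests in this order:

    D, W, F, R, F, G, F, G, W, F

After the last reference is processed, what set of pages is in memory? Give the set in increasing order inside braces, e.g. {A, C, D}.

{F, G, W}

D -> fault, frames [D]
W -> fault, frames [D, W]
F -> fault, frames [D, W, F]
R -> fault, evict D, frames [W, F, R]
F -> hit
G -> fault, evict W, frames [F, R, G]
F -> hit
G -> hit
W -> fault, evict R, frames [F, G, W]
F -> hit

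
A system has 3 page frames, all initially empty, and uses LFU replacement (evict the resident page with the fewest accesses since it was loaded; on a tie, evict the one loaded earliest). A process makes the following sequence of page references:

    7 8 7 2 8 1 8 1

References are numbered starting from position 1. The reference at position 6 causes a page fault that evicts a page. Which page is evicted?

2

pos 1: 7 -> fault, frames [7]
pos 2: 8 -> fault, frames [7, 8]
pos 3: 7 -> hit
pos 4: 2 -> fault, frames [7, 8, 2]
pos 5: 8 -> hit
pos 6: 1 -> fault, evict 2, frames [7, 8, 1]
At position 6, page 2 is evicted.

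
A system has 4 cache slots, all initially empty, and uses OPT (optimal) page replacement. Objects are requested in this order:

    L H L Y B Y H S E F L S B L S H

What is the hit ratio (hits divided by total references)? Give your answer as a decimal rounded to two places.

0.50

L → fault, frames [L]
H → fault, frames [L, H]
L → hit
Y → fault, frames [L, H, Y]
B → fault, frames [L, H, Y, B]
Y → hit
H → hit
S → fault, evict Y, frames [L, H, B, S]
E → fault, evict H, frames [L, B, S, E]
F → fault, evict E, frames [L, B, S, F]
L → hit
S → hit
B → hit
L → hit
S → hit
H → fault, evict F, frames [L, B, S, H]
Hits: 8 of 16 references → 8/16 = 0.5000.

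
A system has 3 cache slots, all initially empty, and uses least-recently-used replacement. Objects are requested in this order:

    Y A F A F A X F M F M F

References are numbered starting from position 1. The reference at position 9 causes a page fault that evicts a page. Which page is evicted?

pos 1: Y → miss, frames {Y}
pos 2: A → miss, frames {Y,A}
pos 3: F → miss, frames {Y,A,F}
pos 4: A → hit
pos 5: F → hit
pos 6: A → hit
pos 7: X → miss, evict Y, frames {F,A,X}
pos 8: F → hit
pos 9: M → miss, evict A, frames {X,F,M}
At position 9, page A is evicted.

A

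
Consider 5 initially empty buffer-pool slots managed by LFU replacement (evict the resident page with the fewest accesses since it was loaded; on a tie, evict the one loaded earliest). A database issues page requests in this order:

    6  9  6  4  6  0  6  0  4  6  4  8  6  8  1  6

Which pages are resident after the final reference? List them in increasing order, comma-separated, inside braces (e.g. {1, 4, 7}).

{0, 1, 4, 6, 8}

6 → fault, frames {6}
9 → fault, frames {6,9}
6 → hit
4 → fault, frames {6,9,4}
6 → hit
0 → fault, frames {6,9,4,0}
6 → hit
0 → hit
4 → hit
6 → hit
4 → hit
8 → fault, frames {6,9,4,0,8}
6 → hit
8 → hit
1 → fault, evict 9, frames {6,4,0,8,1}
6 → hit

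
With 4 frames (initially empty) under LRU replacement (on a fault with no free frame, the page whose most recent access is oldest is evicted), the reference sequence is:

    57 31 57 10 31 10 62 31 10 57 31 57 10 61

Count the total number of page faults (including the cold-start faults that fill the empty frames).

5

57 → fault, frames [57]
31 → fault, frames [57, 31]
57 → hit
10 → fault, frames [31, 57, 10]
31 → hit
10 → hit
62 → fault, frames [57, 31, 10, 62]
31 → hit
10 → hit
57 → hit
31 → hit
57 → hit
10 → hit
61 → fault, evict 62, frames [31, 57, 10, 61]
Page faults: 5.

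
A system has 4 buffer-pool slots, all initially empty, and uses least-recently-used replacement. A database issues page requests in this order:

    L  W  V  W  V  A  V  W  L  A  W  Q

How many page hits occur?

7

L -> fault, frames {L}
W -> fault, frames {L,W}
V -> fault, frames {L,W,V}
W -> hit
V -> hit
A -> fault, frames {L,W,V,A}
V -> hit
W -> hit
L -> hit
A -> hit
W -> hit
Q -> fault, evict V, frames {L,A,W,Q}
Hits: 7.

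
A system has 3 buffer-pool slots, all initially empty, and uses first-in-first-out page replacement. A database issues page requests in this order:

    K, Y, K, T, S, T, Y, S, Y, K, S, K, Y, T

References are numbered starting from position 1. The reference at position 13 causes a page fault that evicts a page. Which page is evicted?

pos 1: K → fault, frames (K)
pos 2: Y → fault, frames (K Y)
pos 3: K → hit
pos 4: T → fault, frames (K Y T)
pos 5: S → fault, evict K, frames (Y T S)
pos 6: T → hit
pos 7: Y → hit
pos 8: S → hit
pos 9: Y → hit
pos 10: K → fault, evict Y, frames (T S K)
pos 11: S → hit
pos 12: K → hit
pos 13: Y → fault, evict T, frames (S K Y)
At position 13, page T is evicted.

T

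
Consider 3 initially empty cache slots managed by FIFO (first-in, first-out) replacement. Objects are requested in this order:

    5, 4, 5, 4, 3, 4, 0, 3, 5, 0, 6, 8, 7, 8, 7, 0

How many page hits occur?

5: miss, frames {5}
4: miss, frames {5,4}
5: hit
4: hit
3: miss, frames {5,4,3}
4: hit
0: miss, evict 5, frames {4,3,0}
3: hit
5: miss, evict 4, frames {3,0,5}
0: hit
6: miss, evict 3, frames {0,5,6}
8: miss, evict 0, frames {5,6,8}
7: miss, evict 5, frames {6,8,7}
8: hit
7: hit
0: miss, evict 6, frames {8,7,0}
Hits: 7.

7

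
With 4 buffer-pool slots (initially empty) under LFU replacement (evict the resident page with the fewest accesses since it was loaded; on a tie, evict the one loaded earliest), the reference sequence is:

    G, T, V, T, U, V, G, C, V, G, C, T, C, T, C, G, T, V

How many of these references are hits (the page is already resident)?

13

G: miss, frames {G}
T: miss, frames {G,T}
V: miss, frames {G,T,V}
T: hit
U: miss, frames {G,T,V,U}
V: hit
G: hit
C: miss, evict U, frames {G,T,V,C}
V: hit
G: hit
C: hit
T: hit
C: hit
T: hit
C: hit
G: hit
T: hit
V: hit
Hits: 13.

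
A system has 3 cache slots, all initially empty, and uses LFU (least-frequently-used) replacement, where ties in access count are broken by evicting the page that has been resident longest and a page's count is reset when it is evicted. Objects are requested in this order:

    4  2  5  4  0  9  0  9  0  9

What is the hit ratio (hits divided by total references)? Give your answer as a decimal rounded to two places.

4 -> fault, frames (4)
2 -> fault, frames (4 2)
5 -> fault, frames (4 2 5)
4 -> hit
0 -> fault, evict 2, frames (4 5 0)
9 -> fault, evict 5, frames (4 0 9)
0 -> hit
9 -> hit
0 -> hit
9 -> hit
Hits: 5 of 10 references → 5/10 = 0.5000.

0.50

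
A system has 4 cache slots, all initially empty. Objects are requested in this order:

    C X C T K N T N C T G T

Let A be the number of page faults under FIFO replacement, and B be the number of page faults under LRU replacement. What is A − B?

2

Under FIFO: F F . F F F . . F . F F → 8 faults.
Under LRU: F F . F F F . . . . F . → 6 faults.
A − B = 8 − 6 = 2.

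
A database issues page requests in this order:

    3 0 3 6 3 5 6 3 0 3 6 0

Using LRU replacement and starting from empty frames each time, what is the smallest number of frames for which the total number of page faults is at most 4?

4

f=1: 12 faults
f=2: 9 faults
f=3: 5 faults
f=4: 4 faults
Smallest f with faults ≤ 4 is 4.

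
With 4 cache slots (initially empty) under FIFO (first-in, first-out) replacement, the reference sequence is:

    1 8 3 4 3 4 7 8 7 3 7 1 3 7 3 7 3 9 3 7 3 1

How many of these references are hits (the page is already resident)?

1 -> fault, frames {1}
8 -> fault, frames {1,8}
3 -> fault, frames {1,8,3}
4 -> fault, frames {1,8,3,4}
3 -> hit
4 -> hit
7 -> fault, evict 1, frames {8,3,4,7}
8 -> hit
7 -> hit
3 -> hit
7 -> hit
1 -> fault, evict 8, frames {3,4,7,1}
3 -> hit
7 -> hit
3 -> hit
7 -> hit
3 -> hit
9 -> fault, evict 3, frames {4,7,1,9}
3 -> fault, evict 4, frames {7,1,9,3}
7 -> hit
3 -> hit
1 -> hit
Hits: 14.

14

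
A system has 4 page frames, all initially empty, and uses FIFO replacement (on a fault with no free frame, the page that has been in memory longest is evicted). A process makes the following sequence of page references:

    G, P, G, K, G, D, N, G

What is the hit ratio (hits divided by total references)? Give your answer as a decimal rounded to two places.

G -> fault, frames [G]
P -> fault, frames [G, P]
G -> hit
K -> fault, frames [G, P, K]
G -> hit
D -> fault, frames [G, P, K, D]
N -> fault, evict G, frames [P, K, D, N]
G -> fault, evict P, frames [K, D, N, G]
Hits: 2 of 8 references → 2/8 = 0.2500.

0.25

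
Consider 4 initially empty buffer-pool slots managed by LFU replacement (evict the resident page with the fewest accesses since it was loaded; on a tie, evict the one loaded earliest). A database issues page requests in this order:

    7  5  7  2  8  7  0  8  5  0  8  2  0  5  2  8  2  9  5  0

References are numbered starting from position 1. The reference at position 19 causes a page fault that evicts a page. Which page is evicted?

9

pos 1: 7 -> miss, frames {7}
pos 2: 5 -> miss, frames {7,5}
pos 3: 7 -> hit
pos 4: 2 -> miss, frames {7,5,2}
pos 5: 8 -> miss, frames {7,5,2,8}
pos 6: 7 -> hit
pos 7: 0 -> miss, evict 5, frames {7,2,8,0}
pos 8: 8 -> hit
pos 9: 5 -> miss, evict 2, frames {7,8,0,5}
pos 10: 0 -> hit
pos 11: 8 -> hit
pos 12: 2 -> miss, evict 5, frames {7,8,0,2}
pos 13: 0 -> hit
pos 14: 5 -> miss, evict 2, frames {7,8,0,5}
pos 15: 2 -> miss, evict 5, frames {7,8,0,2}
pos 16: 8 -> hit
pos 17: 2 -> hit
pos 18: 9 -> miss, evict 2, frames {7,8,0,9}
pos 19: 5 -> miss, evict 9, frames {7,8,0,5}
At position 19, page 9 is evicted.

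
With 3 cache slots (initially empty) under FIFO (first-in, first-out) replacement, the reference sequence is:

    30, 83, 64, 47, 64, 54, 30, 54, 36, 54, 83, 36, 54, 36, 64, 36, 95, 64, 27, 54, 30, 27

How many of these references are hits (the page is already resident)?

7

30: miss, frames (30)
83: miss, frames (30 83)
64: miss, frames (30 83 64)
47: miss, evict 30, frames (83 64 47)
64: hit
54: miss, evict 83, frames (64 47 54)
30: miss, evict 64, frames (47 54 30)
54: hit
36: miss, evict 47, frames (54 30 36)
54: hit
83: miss, evict 54, frames (30 36 83)
36: hit
54: miss, evict 30, frames (36 83 54)
36: hit
64: miss, evict 36, frames (83 54 64)
36: miss, evict 83, frames (54 64 36)
95: miss, evict 54, frames (64 36 95)
64: hit
27: miss, evict 64, frames (36 95 27)
54: miss, evict 36, frames (95 27 54)
30: miss, evict 95, frames (27 54 30)
27: hit
Hits: 7.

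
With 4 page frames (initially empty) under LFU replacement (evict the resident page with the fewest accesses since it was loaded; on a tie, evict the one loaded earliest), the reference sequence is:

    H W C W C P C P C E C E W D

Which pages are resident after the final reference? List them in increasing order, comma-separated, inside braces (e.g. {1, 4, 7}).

H -> miss, frames (H)
W -> miss, frames (H W)
C -> miss, frames (H W C)
W -> hit
C -> hit
P -> miss, frames (H W C P)
C -> hit
P -> hit
C -> hit
E -> miss, evict H, frames (W C P E)
C -> hit
E -> hit
W -> hit
D -> miss, evict P, frames (W C E D)

{C, D, E, W}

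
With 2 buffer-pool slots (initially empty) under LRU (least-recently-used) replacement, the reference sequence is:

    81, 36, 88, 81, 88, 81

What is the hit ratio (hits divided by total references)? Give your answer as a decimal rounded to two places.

0.33

81 → fault, frames {81}
36 → fault, frames {81,36}
88 → fault, evict 81, frames {36,88}
81 → fault, evict 36, frames {88,81}
88 → hit
81 → hit
Hits: 2 of 6 references → 2/6 = 0.3333.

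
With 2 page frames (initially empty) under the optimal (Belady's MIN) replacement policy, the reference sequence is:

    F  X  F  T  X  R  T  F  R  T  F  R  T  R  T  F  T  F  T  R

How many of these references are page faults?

9

F: miss, frames (F)
X: miss, frames (F X)
F: hit
T: miss, evict F, frames (X T)
X: hit
R: miss, evict X, frames (T R)
T: hit
F: miss, evict T, frames (R F)
R: hit
T: miss, evict R, frames (F T)
F: hit
R: miss, evict F, frames (T R)
T: hit
R: hit
T: hit
F: miss, evict R, frames (T F)
T: hit
F: hit
T: hit
R: miss, evict F, frames (T R)
Page faults: 9.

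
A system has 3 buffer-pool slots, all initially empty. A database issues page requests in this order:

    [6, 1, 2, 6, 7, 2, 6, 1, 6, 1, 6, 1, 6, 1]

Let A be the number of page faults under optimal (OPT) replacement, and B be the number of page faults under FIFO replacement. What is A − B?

-1

Under OPT: F F F . F . . F . . . . . . → 5 faults.
Under FIFO: F F F . F . F F . . . . . . → 6 faults.
A − B = 5 − 6 = -1.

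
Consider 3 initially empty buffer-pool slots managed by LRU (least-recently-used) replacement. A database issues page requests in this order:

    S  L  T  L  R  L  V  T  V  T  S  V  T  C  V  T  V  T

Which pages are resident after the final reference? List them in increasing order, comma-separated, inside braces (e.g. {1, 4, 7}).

S -> miss, frames {S}
L -> miss, frames {S,L}
T -> miss, frames {S,L,T}
L -> hit
R -> miss, evict S, frames {T,L,R}
L -> hit
V -> miss, evict T, frames {R,L,V}
T -> miss, evict R, frames {L,V,T}
V -> hit
T -> hit
S -> miss, evict L, frames {V,T,S}
V -> hit
T -> hit
C -> miss, evict S, frames {V,T,C}
V -> hit
T -> hit
V -> hit
T -> hit

{C, T, V}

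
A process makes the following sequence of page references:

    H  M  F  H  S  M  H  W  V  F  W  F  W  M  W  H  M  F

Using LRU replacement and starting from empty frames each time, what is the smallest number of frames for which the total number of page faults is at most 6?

6

f=1: 18 faults
f=2: 15 faults
f=3: 11 faults
f=4: 9 faults
f=5: 7 faults
f=6: 6 faults
Smallest f with faults ≤ 6 is 6.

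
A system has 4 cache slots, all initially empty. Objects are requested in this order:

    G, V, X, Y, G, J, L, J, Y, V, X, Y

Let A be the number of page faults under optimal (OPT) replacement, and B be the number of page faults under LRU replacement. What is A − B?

Under OPT: F F F F . F F . . . F . → 7 faults.
Under LRU: F F F F . F F . . F F . → 8 faults.
A − B = 7 − 8 = -1.

-1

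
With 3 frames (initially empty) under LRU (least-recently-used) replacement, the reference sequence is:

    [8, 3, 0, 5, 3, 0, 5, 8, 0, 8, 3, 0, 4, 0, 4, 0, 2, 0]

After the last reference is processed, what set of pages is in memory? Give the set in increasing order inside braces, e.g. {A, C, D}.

8 → miss, frames {8}
3 → miss, frames {8,3}
0 → miss, frames {8,3,0}
5 → miss, evict 8, frames {3,0,5}
3 → hit
0 → hit
5 → hit
8 → miss, evict 3, frames {0,5,8}
0 → hit
8 → hit
3 → miss, evict 5, frames {0,8,3}
0 → hit
4 → miss, evict 8, frames {3,0,4}
0 → hit
4 → hit
0 → hit
2 → miss, evict 3, frames {4,0,2}
0 → hit

{0, 2, 4}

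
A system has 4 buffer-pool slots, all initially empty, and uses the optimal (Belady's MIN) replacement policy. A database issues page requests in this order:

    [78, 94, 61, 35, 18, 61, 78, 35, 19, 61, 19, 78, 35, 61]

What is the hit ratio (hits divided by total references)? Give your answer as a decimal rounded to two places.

0.57

78: fault, frames {78}
94: fault, frames {78,94}
61: fault, frames {78,94,61}
35: fault, frames {78,94,61,35}
18: fault, evict 94, frames {78,61,35,18}
61: hit
78: hit
35: hit
19: fault, evict 18, frames {78,61,35,19}
61: hit
19: hit
78: hit
35: hit
61: hit
Hits: 8 of 14 references → 8/14 = 0.5714.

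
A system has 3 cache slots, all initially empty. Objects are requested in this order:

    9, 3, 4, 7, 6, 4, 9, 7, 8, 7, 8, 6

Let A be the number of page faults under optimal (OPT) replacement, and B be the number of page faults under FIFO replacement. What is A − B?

-2

Under OPT: F F F F F . . F F . . . → 7 faults.
Under FIFO: F F F F F . F . F F . F → 9 faults.
A − B = 7 − 9 = -2.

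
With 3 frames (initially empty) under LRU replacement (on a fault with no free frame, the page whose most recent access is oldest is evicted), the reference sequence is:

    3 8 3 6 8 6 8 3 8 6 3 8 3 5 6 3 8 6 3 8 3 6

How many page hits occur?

16

3 → miss, frames [3]
8 → miss, frames [3, 8]
3 → hit
6 → miss, frames [8, 3, 6]
8 → hit
6 → hit
8 → hit
3 → hit
8 → hit
6 → hit
3 → hit
8 → hit
3 → hit
5 → miss, evict 6, frames [8, 3, 5]
6 → miss, evict 8, frames [3, 5, 6]
3 → hit
8 → miss, evict 5, frames [6, 3, 8]
6 → hit
3 → hit
8 → hit
3 → hit
6 → hit
Hits: 16.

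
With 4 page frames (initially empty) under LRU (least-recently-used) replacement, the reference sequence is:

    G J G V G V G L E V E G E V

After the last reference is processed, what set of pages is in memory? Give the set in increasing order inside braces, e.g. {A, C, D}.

G: miss, frames (G)
J: miss, frames (G J)
G: hit
V: miss, frames (J G V)
G: hit
V: hit
G: hit
L: miss, frames (J V G L)
E: miss, evict J, frames (V G L E)
V: hit
E: hit
G: hit
E: hit
V: hit

{E, G, L, V}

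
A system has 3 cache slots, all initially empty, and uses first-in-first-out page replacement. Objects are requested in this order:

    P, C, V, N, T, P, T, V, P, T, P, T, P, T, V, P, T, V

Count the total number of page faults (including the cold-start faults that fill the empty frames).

7

P → fault, frames {P}
C → fault, frames {P,C}
V → fault, frames {P,C,V}
N → fault, evict P, frames {C,V,N}
T → fault, evict C, frames {V,N,T}
P → fault, evict V, frames {N,T,P}
T → hit
V → fault, evict N, frames {T,P,V}
P → hit
T → hit
P → hit
T → hit
P → hit
T → hit
V → hit
P → hit
T → hit
V → hit
Page faults: 7.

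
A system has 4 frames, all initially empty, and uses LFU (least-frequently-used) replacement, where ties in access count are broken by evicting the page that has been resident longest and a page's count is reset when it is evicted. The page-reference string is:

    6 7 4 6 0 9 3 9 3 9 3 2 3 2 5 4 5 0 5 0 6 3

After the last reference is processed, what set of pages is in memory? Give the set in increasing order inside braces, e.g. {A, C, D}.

6: miss, frames (6)
7: miss, frames (6 7)
4: miss, frames (6 7 4)
6: hit
0: miss, frames (6 7 4 0)
9: miss, evict 7, frames (6 4 0 9)
3: miss, evict 4, frames (6 0 9 3)
9: hit
3: hit
9: hit
3: hit
2: miss, evict 0, frames (6 9 3 2)
3: hit
2: hit
5: miss, evict 6, frames (9 3 2 5)
4: miss, evict 5, frames (9 3 2 4)
5: miss, evict 4, frames (9 3 2 5)
0: miss, evict 5, frames (9 3 2 0)
5: miss, evict 0, frames (9 3 2 5)
0: miss, evict 5, frames (9 3 2 0)
6: miss, evict 0, frames (9 3 2 6)
3: hit

{2, 3, 6, 9}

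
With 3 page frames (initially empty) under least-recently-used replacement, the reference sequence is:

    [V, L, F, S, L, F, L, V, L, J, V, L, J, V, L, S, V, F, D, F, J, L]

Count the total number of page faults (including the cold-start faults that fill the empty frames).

V → fault, frames [V]
L → fault, frames [V, L]
F → fault, frames [V, L, F]
S → fault, evict V, frames [L, F, S]
L → hit
F → hit
L → hit
V → fault, evict S, frames [F, L, V]
L → hit
J → fault, evict F, frames [V, L, J]
V → hit
L → hit
J → hit
V → hit
L → hit
S → fault, evict J, frames [V, L, S]
V → hit
F → fault, evict L, frames [S, V, F]
D → fault, evict S, frames [V, F, D]
F → hit
J → fault, evict V, frames [D, F, J]
L → fault, evict D, frames [F, J, L]
Page faults: 11.

11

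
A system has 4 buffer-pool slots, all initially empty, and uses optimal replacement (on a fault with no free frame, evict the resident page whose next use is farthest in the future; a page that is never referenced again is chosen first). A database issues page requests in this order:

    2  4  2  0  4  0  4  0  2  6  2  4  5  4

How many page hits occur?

2 -> fault, frames [2]
4 -> fault, frames [2, 4]
2 -> hit
0 -> fault, frames [2, 4, 0]
4 -> hit
0 -> hit
4 -> hit
0 -> hit
2 -> hit
6 -> fault, frames [2, 4, 0, 6]
2 -> hit
4 -> hit
5 -> fault, evict 6, frames [2, 4, 0, 5]
4 -> hit
Hits: 9.

9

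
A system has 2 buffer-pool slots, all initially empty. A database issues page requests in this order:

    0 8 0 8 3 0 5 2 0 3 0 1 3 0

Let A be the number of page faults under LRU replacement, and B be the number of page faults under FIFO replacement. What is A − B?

1

Under LRU: F F . . F F F F F F . F F F → 11 faults.
Under FIFO: F F . . F F F F F F . F . F → 10 faults.
A − B = 11 − 10 = 1.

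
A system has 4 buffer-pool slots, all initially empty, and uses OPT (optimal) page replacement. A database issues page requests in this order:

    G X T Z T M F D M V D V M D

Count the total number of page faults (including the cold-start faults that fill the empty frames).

8

G -> fault, frames [G]
X -> fault, frames [G, X]
T -> fault, frames [G, X, T]
Z -> fault, frames [G, X, T, Z]
T -> hit
M -> fault, evict Z, frames [G, X, T, M]
F -> fault, evict T, frames [G, X, M, F]
D -> fault, evict F, frames [G, X, M, D]
M -> hit
V -> fault, evict X, frames [G, M, D, V]
D -> hit
V -> hit
M -> hit
D -> hit
Page faults: 8.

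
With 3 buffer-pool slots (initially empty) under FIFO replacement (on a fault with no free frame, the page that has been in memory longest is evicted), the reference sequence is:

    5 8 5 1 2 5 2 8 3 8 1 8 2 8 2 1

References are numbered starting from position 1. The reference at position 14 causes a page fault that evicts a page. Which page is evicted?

3

pos 1: 5 -> miss, frames [5]
pos 2: 8 -> miss, frames [5, 8]
pos 3: 5 -> hit
pos 4: 1 -> miss, frames [5, 8, 1]
pos 5: 2 -> miss, evict 5, frames [8, 1, 2]
pos 6: 5 -> miss, evict 8, frames [1, 2, 5]
pos 7: 2 -> hit
pos 8: 8 -> miss, evict 1, frames [2, 5, 8]
pos 9: 3 -> miss, evict 2, frames [5, 8, 3]
pos 10: 8 -> hit
pos 11: 1 -> miss, evict 5, frames [8, 3, 1]
pos 12: 8 -> hit
pos 13: 2 -> miss, evict 8, frames [3, 1, 2]
pos 14: 8 -> miss, evict 3, frames [1, 2, 8]
At position 14, page 3 is evicted.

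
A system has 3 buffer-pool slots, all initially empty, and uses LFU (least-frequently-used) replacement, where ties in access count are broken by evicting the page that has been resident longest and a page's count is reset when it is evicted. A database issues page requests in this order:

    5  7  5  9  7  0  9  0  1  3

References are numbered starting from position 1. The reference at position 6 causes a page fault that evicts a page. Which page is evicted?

pos 1: 5 → miss, frames {5}
pos 2: 7 → miss, frames {5,7}
pos 3: 5 → hit
pos 4: 9 → miss, frames {5,7,9}
pos 5: 7 → hit
pos 6: 0 → miss, evict 9, frames {5,7,0}
At position 6, page 9 is evicted.

9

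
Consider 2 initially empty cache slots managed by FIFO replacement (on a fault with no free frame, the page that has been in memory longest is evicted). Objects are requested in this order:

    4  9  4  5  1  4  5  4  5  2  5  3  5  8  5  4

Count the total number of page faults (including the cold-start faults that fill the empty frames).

11

4: fault, frames {4}
9: fault, frames {4,9}
4: hit
5: fault, evict 4, frames {9,5}
1: fault, evict 9, frames {5,1}
4: fault, evict 5, frames {1,4}
5: fault, evict 1, frames {4,5}
4: hit
5: hit
2: fault, evict 4, frames {5,2}
5: hit
3: fault, evict 5, frames {2,3}
5: fault, evict 2, frames {3,5}
8: fault, evict 3, frames {5,8}
5: hit
4: fault, evict 5, frames {8,4}
Page faults: 11.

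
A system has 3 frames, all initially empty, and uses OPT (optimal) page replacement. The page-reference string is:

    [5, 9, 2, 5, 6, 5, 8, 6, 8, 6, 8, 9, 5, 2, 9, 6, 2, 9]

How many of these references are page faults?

7

5: fault, frames {5}
9: fault, frames {5,9}
2: fault, frames {5,9,2}
5: hit
6: fault, evict 2, frames {5,9,6}
5: hit
8: fault, evict 5, frames {9,6,8}
6: hit
8: hit
6: hit
8: hit
9: hit
5: fault, evict 8, frames {9,6,5}
2: fault, evict 5, frames {9,6,2}
9: hit
6: hit
2: hit
9: hit
Page faults: 7.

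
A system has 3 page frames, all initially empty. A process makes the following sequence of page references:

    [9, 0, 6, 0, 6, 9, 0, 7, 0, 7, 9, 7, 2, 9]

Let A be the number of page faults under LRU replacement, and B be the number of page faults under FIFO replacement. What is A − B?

-1

Under LRU: F F F . . . . F . . . . F . → 5 faults.
Under FIFO: F F F . . . . F . . F . F . → 6 faults.
A − B = 5 − 6 = -1.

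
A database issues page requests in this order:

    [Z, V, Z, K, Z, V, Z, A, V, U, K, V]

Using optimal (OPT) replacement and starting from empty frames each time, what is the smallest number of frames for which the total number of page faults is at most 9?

f=1: 12 faults
f=2: 7 faults
f=3: 5 faults
f=4: 5 faults
f=5: 5 faults
Smallest f with faults ≤ 9 is 2.

2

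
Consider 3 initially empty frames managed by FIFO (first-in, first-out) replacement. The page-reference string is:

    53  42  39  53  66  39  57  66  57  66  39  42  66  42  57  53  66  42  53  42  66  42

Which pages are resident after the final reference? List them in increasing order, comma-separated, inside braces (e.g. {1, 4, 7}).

{42, 53, 66}

53 -> fault, frames [53]
42 -> fault, frames [53, 42]
39 -> fault, frames [53, 42, 39]
53 -> hit
66 -> fault, evict 53, frames [42, 39, 66]
39 -> hit
57 -> fault, evict 42, frames [39, 66, 57]
66 -> hit
57 -> hit
66 -> hit
39 -> hit
42 -> fault, evict 39, frames [66, 57, 42]
66 -> hit
42 -> hit
57 -> hit
53 -> fault, evict 66, frames [57, 42, 53]
66 -> fault, evict 57, frames [42, 53, 66]
42 -> hit
53 -> hit
42 -> hit
66 -> hit
42 -> hit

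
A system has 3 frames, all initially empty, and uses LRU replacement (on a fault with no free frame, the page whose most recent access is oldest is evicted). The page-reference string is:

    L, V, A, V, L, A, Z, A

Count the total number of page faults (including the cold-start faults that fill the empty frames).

4

L -> fault, frames [L]
V -> fault, frames [L, V]
A -> fault, frames [L, V, A]
V -> hit
L -> hit
A -> hit
Z -> fault, evict V, frames [L, A, Z]
A -> hit
Page faults: 4.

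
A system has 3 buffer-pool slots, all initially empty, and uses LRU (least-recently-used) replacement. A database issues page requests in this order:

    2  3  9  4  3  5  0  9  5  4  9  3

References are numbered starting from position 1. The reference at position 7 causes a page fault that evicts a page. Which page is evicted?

4

pos 1: 2 → miss, frames [2]
pos 2: 3 → miss, frames [2, 3]
pos 3: 9 → miss, frames [2, 3, 9]
pos 4: 4 → miss, evict 2, frames [3, 9, 4]
pos 5: 3 → hit
pos 6: 5 → miss, evict 9, frames [4, 3, 5]
pos 7: 0 → miss, evict 4, frames [3, 5, 0]
At position 7, page 4 is evicted.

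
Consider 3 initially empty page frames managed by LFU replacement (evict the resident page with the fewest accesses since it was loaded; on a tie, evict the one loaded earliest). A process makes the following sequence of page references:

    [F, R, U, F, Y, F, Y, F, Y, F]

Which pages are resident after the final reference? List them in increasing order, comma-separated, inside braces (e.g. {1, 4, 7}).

{F, U, Y}

F -> miss, frames {F}
R -> miss, frames {F,R}
U -> miss, frames {F,R,U}
F -> hit
Y -> miss, evict R, frames {F,U,Y}
F -> hit
Y -> hit
F -> hit
Y -> hit
F -> hit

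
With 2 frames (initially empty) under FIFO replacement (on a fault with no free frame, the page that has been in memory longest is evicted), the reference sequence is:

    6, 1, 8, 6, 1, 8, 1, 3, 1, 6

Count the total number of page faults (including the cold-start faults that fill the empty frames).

9

6: miss, frames {6}
1: miss, frames {6,1}
8: miss, evict 6, frames {1,8}
6: miss, evict 1, frames {8,6}
1: miss, evict 8, frames {6,1}
8: miss, evict 6, frames {1,8}
1: hit
3: miss, evict 1, frames {8,3}
1: miss, evict 8, frames {3,1}
6: miss, evict 3, frames {1,6}
Page faults: 9.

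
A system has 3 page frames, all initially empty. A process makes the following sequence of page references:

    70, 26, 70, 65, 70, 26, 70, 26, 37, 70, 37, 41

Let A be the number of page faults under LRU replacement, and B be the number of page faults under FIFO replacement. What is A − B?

-1

Under LRU: F F . F . . . . F . . F → 5 faults.
Under FIFO: F F . F . . . . F F . F → 6 faults.
A − B = 5 − 6 = -1.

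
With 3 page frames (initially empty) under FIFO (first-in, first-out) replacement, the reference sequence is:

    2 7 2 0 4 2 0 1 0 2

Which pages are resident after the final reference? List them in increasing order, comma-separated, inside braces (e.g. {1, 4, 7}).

2 -> fault, frames {2}
7 -> fault, frames {2,7}
2 -> hit
0 -> fault, frames {2,7,0}
4 -> fault, evict 2, frames {7,0,4}
2 -> fault, evict 7, frames {0,4,2}
0 -> hit
1 -> fault, evict 0, frames {4,2,1}
0 -> fault, evict 4, frames {2,1,0}
2 -> hit

{0, 1, 2}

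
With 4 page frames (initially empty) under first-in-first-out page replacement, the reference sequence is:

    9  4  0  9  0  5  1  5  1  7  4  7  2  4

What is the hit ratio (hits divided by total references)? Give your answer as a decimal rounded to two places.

0.43

9 → fault, frames [9]
4 → fault, frames [9, 4]
0 → fault, frames [9, 4, 0]
9 → hit
0 → hit
5 → fault, frames [9, 4, 0, 5]
1 → fault, evict 9, frames [4, 0, 5, 1]
5 → hit
1 → hit
7 → fault, evict 4, frames [0, 5, 1, 7]
4 → fault, evict 0, frames [5, 1, 7, 4]
7 → hit
2 → fault, evict 5, frames [1, 7, 4, 2]
4 → hit
Hits: 6 of 14 references → 6/14 = 0.4286.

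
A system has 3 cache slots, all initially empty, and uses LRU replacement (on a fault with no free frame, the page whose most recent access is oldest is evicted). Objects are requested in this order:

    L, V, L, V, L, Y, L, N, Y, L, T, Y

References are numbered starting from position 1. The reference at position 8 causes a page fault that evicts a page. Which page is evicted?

pos 1: L → miss, frames {L}
pos 2: V → miss, frames {L,V}
pos 3: L → hit
pos 4: V → hit
pos 5: L → hit
pos 6: Y → miss, frames {V,L,Y}
pos 7: L → hit
pos 8: N → miss, evict V, frames {Y,L,N}
At position 8, page V is evicted.

V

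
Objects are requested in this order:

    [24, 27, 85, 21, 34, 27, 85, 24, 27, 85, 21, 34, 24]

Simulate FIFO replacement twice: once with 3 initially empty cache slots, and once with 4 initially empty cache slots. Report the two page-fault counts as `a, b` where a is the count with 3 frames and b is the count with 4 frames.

10, 11

3 frames: F F F F F F F F . . F F . → 10 faults.
4 frames: F F F F F . . F F F F F F → 11 faults.
11 > 10: adding a frame increased faults — Belady's anomaly.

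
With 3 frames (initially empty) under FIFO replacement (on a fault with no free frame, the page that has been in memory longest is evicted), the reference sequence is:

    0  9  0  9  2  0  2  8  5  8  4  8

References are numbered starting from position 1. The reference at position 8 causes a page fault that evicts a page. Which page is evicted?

pos 1: 0: fault, frames (0)
pos 2: 9: fault, frames (0 9)
pos 3: 0: hit
pos 4: 9: hit
pos 5: 2: fault, frames (0 9 2)
pos 6: 0: hit
pos 7: 2: hit
pos 8: 8: fault, evict 0, frames (9 2 8)
At position 8, page 0 is evicted.

0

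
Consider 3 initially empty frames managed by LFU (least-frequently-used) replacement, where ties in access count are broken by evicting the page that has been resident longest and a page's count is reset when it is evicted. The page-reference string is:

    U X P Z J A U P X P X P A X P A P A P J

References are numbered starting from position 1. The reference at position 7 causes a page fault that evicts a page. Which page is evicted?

Z

pos 1: U -> fault, frames (U)
pos 2: X -> fault, frames (U X)
pos 3: P -> fault, frames (U X P)
pos 4: Z -> fault, evict U, frames (X P Z)
pos 5: J -> fault, evict X, frames (P Z J)
pos 6: A -> fault, evict P, frames (Z J A)
pos 7: U -> fault, evict Z, frames (J A U)
At position 7, page Z is evicted.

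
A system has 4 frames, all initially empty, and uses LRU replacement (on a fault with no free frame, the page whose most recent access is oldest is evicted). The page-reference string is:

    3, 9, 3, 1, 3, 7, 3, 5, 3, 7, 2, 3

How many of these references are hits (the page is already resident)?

3: fault, frames [3]
9: fault, frames [3, 9]
3: hit
1: fault, frames [9, 3, 1]
3: hit
7: fault, frames [9, 1, 3, 7]
3: hit
5: fault, evict 9, frames [1, 7, 3, 5]
3: hit
7: hit
2: fault, evict 1, frames [5, 3, 7, 2]
3: hit
Hits: 6.

6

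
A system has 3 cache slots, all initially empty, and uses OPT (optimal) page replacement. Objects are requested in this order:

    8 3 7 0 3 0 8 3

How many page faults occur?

4

8: miss, frames [8]
3: miss, frames [8, 3]
7: miss, frames [8, 3, 7]
0: miss, evict 7, frames [8, 3, 0]
3: hit
0: hit
8: hit
3: hit
Page faults: 4.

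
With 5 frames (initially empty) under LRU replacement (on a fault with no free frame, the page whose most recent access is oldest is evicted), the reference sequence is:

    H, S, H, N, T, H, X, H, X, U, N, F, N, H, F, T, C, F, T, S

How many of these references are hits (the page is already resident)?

H → fault, frames {H}
S → fault, frames {H,S}
H → hit
N → fault, frames {S,H,N}
T → fault, frames {S,H,N,T}
H → hit
X → fault, frames {S,N,T,H,X}
H → hit
X → hit
U → fault, evict S, frames {N,T,H,X,U}
N → hit
F → fault, evict T, frames {H,X,U,N,F}
N → hit
H → hit
F → hit
T → fault, evict X, frames {U,N,H,F,T}
C → fault, evict U, frames {N,H,F,T,C}
F → hit
T → hit
S → fault, evict N, frames {H,C,F,T,S}
Hits: 10.

10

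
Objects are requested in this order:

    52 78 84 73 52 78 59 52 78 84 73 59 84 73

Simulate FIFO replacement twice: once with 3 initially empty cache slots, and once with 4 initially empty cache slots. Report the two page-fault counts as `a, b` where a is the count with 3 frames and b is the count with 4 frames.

9, 10

3 frames: F F F F F F F . . F F . . . → 9 faults.
4 frames: F F F F . . F F F F F F . . → 10 faults.
10 > 9: adding a frame increased faults — Belady's anomaly.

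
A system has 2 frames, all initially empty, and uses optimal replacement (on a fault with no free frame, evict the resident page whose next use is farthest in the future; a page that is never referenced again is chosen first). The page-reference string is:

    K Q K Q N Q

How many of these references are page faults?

K → miss, frames (K)
Q → miss, frames (K Q)
K → hit
Q → hit
N → miss, evict K, frames (Q N)
Q → hit
Page faults: 3.

3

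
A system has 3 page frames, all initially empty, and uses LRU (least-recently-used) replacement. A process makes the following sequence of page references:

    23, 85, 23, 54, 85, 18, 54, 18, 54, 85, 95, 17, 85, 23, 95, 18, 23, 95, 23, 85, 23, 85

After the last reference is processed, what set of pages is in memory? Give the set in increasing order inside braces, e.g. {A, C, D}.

23 -> fault, frames [23]
85 -> fault, frames [23, 85]
23 -> hit
54 -> fault, frames [85, 23, 54]
85 -> hit
18 -> fault, evict 23, frames [54, 85, 18]
54 -> hit
18 -> hit
54 -> hit
85 -> hit
95 -> fault, evict 18, frames [54, 85, 95]
17 -> fault, evict 54, frames [85, 95, 17]
85 -> hit
23 -> fault, evict 95, frames [17, 85, 23]
95 -> fault, evict 17, frames [85, 23, 95]
18 -> fault, evict 85, frames [23, 95, 18]
23 -> hit
95 -> hit
23 -> hit
85 -> fault, evict 18, frames [95, 23, 85]
23 -> hit
85 -> hit

{23, 85, 95}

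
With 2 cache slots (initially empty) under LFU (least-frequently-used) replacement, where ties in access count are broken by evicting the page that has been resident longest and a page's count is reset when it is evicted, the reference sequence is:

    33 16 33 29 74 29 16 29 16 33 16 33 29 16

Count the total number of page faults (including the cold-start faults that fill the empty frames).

33: fault, frames {33}
16: fault, frames {33,16}
33: hit
29: fault, evict 16, frames {33,29}
74: fault, evict 29, frames {33,74}
29: fault, evict 74, frames {33,29}
16: fault, evict 29, frames {33,16}
29: fault, evict 16, frames {33,29}
16: fault, evict 29, frames {33,16}
33: hit
16: hit
33: hit
29: fault, evict 16, frames {33,29}
16: fault, evict 29, frames {33,16}
Page faults: 10.

10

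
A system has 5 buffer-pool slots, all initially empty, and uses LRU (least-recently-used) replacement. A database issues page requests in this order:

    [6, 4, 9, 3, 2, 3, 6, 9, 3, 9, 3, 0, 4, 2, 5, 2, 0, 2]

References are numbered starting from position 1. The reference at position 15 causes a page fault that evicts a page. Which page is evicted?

pos 1: 6 -> fault, frames (6)
pos 2: 4 -> fault, frames (6 4)
pos 3: 9 -> fault, frames (6 4 9)
pos 4: 3 -> fault, frames (6 4 9 3)
pos 5: 2 -> fault, frames (6 4 9 3 2)
pos 6: 3 -> hit
pos 7: 6 -> hit
pos 8: 9 -> hit
pos 9: 3 -> hit
pos 10: 9 -> hit
pos 11: 3 -> hit
pos 12: 0 -> fault, evict 4, frames (2 6 9 3 0)
pos 13: 4 -> fault, evict 2, frames (6 9 3 0 4)
pos 14: 2 -> fault, evict 6, frames (9 3 0 4 2)
pos 15: 5 -> fault, evict 9, frames (3 0 4 2 5)
At position 15, page 9 is evicted.

9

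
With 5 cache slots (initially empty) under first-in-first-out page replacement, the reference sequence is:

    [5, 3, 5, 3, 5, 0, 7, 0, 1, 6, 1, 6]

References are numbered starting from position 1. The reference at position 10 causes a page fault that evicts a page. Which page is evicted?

pos 1: 5: miss, frames {5}
pos 2: 3: miss, frames {5,3}
pos 3: 5: hit
pos 4: 3: hit
pos 5: 5: hit
pos 6: 0: miss, frames {5,3,0}
pos 7: 7: miss, frames {5,3,0,7}
pos 8: 0: hit
pos 9: 1: miss, frames {5,3,0,7,1}
pos 10: 6: miss, evict 5, frames {3,0,7,1,6}
At position 10, page 5 is evicted.

5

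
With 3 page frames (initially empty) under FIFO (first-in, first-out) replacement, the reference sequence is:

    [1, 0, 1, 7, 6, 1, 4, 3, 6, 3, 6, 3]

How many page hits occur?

1: miss, frames (1)
0: miss, frames (1 0)
1: hit
7: miss, frames (1 0 7)
6: miss, evict 1, frames (0 7 6)
1: miss, evict 0, frames (7 6 1)
4: miss, evict 7, frames (6 1 4)
3: miss, evict 6, frames (1 4 3)
6: miss, evict 1, frames (4 3 6)
3: hit
6: hit
3: hit
Hits: 4.

4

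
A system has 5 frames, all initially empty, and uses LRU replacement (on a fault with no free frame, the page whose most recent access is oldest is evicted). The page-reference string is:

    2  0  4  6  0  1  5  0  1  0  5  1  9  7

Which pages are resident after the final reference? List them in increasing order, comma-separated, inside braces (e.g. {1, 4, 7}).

2 -> miss, frames {2}
0 -> miss, frames {2,0}
4 -> miss, frames {2,0,4}
6 -> miss, frames {2,0,4,6}
0 -> hit
1 -> miss, frames {2,4,6,0,1}
5 -> miss, evict 2, frames {4,6,0,1,5}
0 -> hit
1 -> hit
0 -> hit
5 -> hit
1 -> hit
9 -> miss, evict 4, frames {6,0,5,1,9}
7 -> miss, evict 6, frames {0,5,1,9,7}

{0, 1, 5, 7, 9}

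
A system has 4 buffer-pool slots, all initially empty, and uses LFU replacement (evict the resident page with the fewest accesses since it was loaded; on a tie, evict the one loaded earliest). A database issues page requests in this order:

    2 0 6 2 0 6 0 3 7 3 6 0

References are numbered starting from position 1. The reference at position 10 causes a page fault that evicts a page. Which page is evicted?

7

pos 1: 2 → miss, frames (2)
pos 2: 0 → miss, frames (2 0)
pos 3: 6 → miss, frames (2 0 6)
pos 4: 2 → hit
pos 5: 0 → hit
pos 6: 6 → hit
pos 7: 0 → hit
pos 8: 3 → miss, frames (2 0 6 3)
pos 9: 7 → miss, evict 3, frames (2 0 6 7)
pos 10: 3 → miss, evict 7, frames (2 0 6 3)
At position 10, page 7 is evicted.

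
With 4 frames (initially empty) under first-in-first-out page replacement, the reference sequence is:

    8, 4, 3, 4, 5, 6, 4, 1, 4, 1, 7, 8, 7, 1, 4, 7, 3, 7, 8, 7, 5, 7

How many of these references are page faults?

11

8: miss, frames {8}
4: miss, frames {8,4}
3: miss, frames {8,4,3}
4: hit
5: miss, frames {8,4,3,5}
6: miss, evict 8, frames {4,3,5,6}
4: hit
1: miss, evict 4, frames {3,5,6,1}
4: miss, evict 3, frames {5,6,1,4}
1: hit
7: miss, evict 5, frames {6,1,4,7}
8: miss, evict 6, frames {1,4,7,8}
7: hit
1: hit
4: hit
7: hit
3: miss, evict 1, frames {4,7,8,3}
7: hit
8: hit
7: hit
5: miss, evict 4, frames {7,8,3,5}
7: hit
Page faults: 11.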